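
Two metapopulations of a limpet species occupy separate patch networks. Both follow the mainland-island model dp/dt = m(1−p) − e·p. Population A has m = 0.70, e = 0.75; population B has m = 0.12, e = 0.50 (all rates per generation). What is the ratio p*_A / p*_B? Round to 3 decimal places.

2.494

A: p*_A = m/(m+e) = 0.70/1.4500 = 0.4828.
B: p*_B = 0.12/0.6200 = 0.1935.
p*_A / p*_B = 0.4828/0.1935 = 2.4943.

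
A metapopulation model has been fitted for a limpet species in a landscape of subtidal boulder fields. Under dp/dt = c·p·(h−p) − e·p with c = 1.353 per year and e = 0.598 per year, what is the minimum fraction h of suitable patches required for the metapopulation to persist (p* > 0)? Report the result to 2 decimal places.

p* = h − e/c is positive only when h > e/c.
h_min = e/c = 0.598/1.353 = 0.4420.

0.44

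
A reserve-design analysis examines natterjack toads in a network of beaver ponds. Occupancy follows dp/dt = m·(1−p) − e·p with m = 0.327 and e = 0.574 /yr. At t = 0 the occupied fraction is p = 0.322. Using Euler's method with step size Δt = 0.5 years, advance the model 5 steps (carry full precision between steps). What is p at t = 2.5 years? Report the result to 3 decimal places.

Update rule: p ← p + [m·(1−p) − e·p]·Δt with Δt = 0.5.
p: 0.32200 → 0.34044  (Δp = +0.01844)
p: 0.34044 → 0.35057  (Δp = +0.01013)
p: 0.35057 → 0.35614  (Δp = +0.00557)
p: 0.35614 → 0.35920  (Δp = +0.00306)
p: 0.35920 → 0.36088  (Δp = +0.00168)

0.361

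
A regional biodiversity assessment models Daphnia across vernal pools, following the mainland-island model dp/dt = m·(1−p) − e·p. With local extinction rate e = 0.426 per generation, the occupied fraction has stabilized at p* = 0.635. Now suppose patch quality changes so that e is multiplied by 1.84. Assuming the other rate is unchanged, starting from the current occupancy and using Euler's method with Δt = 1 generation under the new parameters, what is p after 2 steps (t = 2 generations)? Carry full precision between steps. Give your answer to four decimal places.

0.5271

Balance m(1−p*) = e·p* gives m = e·p*/(1−p*) = 0.426×0.63500/0.36500 = 0.74112.
Starting from p₀ = 0.63500; update p ← p + (dp/dt)·Δt with the new parameters.
  1  |  dp/dt·Δt = -0.227228  |  p_1 = 0.407772
  2  |  dp/dt·Δt = +0.119287  |  p_2 = 0.527058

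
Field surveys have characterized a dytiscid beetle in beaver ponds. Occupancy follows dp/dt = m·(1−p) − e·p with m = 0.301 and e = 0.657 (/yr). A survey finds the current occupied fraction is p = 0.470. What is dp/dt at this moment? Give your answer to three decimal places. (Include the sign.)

-0.149

Colonization term: m·(1−p) = 0.301×0.5300 = 0.15953.
Extinction term: e·p = 0.30879.
dp/dt = 0.15953 − 0.30879 = -0.14926.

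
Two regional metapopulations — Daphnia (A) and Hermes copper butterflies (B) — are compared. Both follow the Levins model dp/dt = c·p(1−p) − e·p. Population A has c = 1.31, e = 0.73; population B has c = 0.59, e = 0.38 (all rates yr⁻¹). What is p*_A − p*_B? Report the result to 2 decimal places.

0.09

A: p*_A = 1 − 0.73/1.31 = 0.4427.
B: p*_B = 1 − 0.38/0.59 = 0.3559.
p*_A − p*_B = 0.4427 − 0.3559 = 0.0868.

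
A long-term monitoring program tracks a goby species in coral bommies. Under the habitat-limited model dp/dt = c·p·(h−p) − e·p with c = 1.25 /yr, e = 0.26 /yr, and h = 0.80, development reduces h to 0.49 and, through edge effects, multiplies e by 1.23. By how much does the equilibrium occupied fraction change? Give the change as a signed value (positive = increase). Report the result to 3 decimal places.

-0.358

Before: p* = h − e/c = 0.80 − 0.26/1.25 = 0.80 − 0.2080 = 0.5920.
After: c = 1.25, e = 0.3198, h = 0.49; p* = 0.49 − 0.3198/1.25 = 0.2342.
Δp* = 0.2342 − 0.5920 = -0.3578.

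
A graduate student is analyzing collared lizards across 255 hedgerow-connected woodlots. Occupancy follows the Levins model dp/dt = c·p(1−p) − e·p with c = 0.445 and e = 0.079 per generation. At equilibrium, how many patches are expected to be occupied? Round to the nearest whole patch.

p* = 1 − e/c = 1 − 0.079/0.445 = 0.8225.
Expected occupied patches = N × p* = 255 × 0.8225 = 209.73 ≈ 210.

210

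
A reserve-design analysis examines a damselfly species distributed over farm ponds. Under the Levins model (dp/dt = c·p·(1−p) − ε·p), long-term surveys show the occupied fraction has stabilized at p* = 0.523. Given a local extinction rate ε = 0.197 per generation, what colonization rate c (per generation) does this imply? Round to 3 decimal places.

At equilibrium c(1−p*) = ε, so c = ε/(1−p*).
c = 0.197/(1 − 0.523) = 0.197/0.4770 = 0.4130.

0.413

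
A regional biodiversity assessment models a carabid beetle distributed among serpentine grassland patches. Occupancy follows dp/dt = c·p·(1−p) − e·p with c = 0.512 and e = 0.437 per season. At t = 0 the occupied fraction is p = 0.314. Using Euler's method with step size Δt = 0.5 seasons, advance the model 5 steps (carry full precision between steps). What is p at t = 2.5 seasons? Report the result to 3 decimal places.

Update rule: p ← p + [c·p·(1−p) − e·p]·Δt with Δt = 0.5.
p: 0.31400 → 0.30053  (Δp = -0.01347)
p: 0.30053 → 0.28868  (Δp = -0.01185)
p: 0.28868 → 0.27817  (Δp = -0.01051)
p: 0.27817 → 0.26880  (Δp = -0.00938)
p: 0.26880 → 0.26038  (Δp = -0.00842)

0.260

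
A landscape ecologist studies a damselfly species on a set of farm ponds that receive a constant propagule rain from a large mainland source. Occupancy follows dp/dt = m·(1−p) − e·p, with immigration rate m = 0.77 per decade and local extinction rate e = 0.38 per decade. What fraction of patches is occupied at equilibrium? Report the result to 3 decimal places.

At equilibrium the propagule rain into empty patches balances local extinction: m(1−p*) = e·p*.
p* = m/(m+e) = 0.77/(0.77+0.38) = 0.77/1.1500 = 0.6696.

0.670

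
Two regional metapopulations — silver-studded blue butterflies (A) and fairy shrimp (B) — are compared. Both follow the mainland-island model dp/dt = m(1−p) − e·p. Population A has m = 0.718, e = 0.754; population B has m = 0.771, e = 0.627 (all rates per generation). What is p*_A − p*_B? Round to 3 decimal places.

A: p*_A = m/(m+e) = 0.718/1.4720 = 0.4878.
B: p*_B = 0.771/1.3980 = 0.5515.
p*_A − p*_B = 0.4878 − 0.5515 = -0.0637.

-0.064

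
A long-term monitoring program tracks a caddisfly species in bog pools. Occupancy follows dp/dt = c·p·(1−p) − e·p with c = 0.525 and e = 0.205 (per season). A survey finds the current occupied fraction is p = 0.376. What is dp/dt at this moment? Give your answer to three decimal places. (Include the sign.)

0.046

Colonization term: c·p·(1−p) = 0.525×0.376×0.6240 = 0.12318.
Extinction term: e·p = 0.07708.
dp/dt = 0.12318 − 0.07708 = 0.04610.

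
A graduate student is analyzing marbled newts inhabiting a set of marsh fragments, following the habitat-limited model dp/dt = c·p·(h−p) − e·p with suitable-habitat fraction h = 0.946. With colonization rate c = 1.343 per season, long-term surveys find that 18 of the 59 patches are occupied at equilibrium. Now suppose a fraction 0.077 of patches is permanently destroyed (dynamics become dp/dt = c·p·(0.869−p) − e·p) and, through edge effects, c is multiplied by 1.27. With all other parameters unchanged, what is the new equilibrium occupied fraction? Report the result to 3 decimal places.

0.364

Observed p* = 18/59 = 0.30508.
Balance c(h−p*) = e gives e = 1.343×(0.946 − 0.30508) = 0.86076.
New p* = 0.869 − e/c = 0.869 − 0.86076/1.70561 = 0.36434.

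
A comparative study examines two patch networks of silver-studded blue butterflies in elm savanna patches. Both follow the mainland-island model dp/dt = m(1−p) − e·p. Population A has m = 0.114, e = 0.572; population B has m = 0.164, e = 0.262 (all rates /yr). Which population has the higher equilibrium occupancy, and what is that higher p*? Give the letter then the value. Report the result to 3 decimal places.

A: p*_A = m/(m+e) = 0.114/0.6860 = 0.1662.
B: p*_B = 0.164/0.4260 = 0.3850.
B is higher at 0.3850.

B, 0.385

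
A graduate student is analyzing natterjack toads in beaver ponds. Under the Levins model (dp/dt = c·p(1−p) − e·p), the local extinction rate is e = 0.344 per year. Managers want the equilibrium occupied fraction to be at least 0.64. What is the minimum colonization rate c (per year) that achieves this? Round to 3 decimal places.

p* = 1 − e/c ≥ 0.64 requires e/c ≤ 0.3600, i.e. c ≥ e/0.3600.
c_min = 0.344/0.3600 = 0.9556.

0.956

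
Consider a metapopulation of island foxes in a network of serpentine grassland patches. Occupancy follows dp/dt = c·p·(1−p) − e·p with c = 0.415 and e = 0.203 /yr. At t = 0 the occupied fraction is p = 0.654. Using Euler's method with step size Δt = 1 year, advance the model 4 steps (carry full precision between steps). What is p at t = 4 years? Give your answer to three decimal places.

0.556

Update rule: p ← p + [c·p·(1−p) − e·p]·Δt with Δt = 1.
p: 0.65400 → 0.61515  (Δp = -0.03885)
p: 0.61515 → 0.58852  (Δp = -0.02663)
p: 0.58852 → 0.56955  (Δp = -0.01897)
p: 0.56955 → 0.55567  (Δp = -0.01388)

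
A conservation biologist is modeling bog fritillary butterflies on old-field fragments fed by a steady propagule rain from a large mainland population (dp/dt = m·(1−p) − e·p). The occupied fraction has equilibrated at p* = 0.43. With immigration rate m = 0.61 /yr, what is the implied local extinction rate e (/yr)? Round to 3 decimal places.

At equilibrium m(1−p*) = e·p*, so e = m(1−p*)/p*.
e = 0.61 × 0.5700 / 0.43 = 0.8086.

0.809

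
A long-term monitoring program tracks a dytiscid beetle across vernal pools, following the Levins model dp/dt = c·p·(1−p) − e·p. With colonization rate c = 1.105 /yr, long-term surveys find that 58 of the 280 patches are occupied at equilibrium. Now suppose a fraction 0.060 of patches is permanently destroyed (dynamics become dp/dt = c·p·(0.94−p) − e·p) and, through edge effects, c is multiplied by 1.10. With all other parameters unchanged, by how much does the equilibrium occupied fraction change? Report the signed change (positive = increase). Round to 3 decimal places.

0.012

Observed p* = 58/280 = 0.20714.
Balance c(1−p*) = e gives e = 1.105×(1 − 0.20714) = 0.87611.
New p* = 0.94 − e/c = 0.94 − 0.87611/1.21550 = 0.21922.
Δp* = 0.21922 − 0.20714 = +0.01208.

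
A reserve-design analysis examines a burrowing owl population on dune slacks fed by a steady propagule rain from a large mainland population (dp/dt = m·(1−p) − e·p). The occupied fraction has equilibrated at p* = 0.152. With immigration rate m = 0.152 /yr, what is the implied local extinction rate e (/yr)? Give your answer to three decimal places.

At equilibrium m(1−p*) = e·p*, so e = m(1−p*)/p*.
e = 0.152 × 0.8480 / 0.152 = 0.8480.

0.848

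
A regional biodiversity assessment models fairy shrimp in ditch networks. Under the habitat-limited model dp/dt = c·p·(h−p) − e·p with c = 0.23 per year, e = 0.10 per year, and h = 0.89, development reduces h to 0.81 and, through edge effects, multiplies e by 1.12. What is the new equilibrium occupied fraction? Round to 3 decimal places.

0.323

Before: p* = h − e/c = 0.89 − 0.10/0.23 = 0.89 − 0.4348 = 0.4552.
After: c = 0.23, e = 0.112, h = 0.81; p* = 0.81 − 0.112/0.23 = 0.3230.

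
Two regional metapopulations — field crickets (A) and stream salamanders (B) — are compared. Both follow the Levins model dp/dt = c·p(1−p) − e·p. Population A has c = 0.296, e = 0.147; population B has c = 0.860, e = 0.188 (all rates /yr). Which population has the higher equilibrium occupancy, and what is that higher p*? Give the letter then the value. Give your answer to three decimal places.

A: p*_A = 1 − 0.147/0.296 = 0.5034.
B: p*_B = 1 − 0.188/0.860 = 0.7814.
B is higher at 0.7814.

B, 0.781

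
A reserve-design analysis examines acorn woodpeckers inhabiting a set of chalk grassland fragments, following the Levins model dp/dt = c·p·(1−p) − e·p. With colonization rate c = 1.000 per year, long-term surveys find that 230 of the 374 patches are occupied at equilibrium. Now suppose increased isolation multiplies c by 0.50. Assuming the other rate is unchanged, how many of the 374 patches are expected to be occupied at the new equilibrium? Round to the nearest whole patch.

Observed p* = 230/374 = 0.61497.
Balance c(1−p*) = e gives e = 1.000×(1 − 0.61497) = 0.38503.
New p* = 1 − e/c = 1 − 0.38503/0.50000 = 0.22994.
Expected occupied = 374 × 0.22994 = 86.00 ≈ 86.

86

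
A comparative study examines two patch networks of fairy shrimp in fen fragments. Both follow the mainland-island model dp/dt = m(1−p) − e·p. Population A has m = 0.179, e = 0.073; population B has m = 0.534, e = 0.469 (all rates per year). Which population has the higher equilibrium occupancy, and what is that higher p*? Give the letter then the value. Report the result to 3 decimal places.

A: p*_A = m/(m+e) = 0.179/0.2520 = 0.7103.
B: p*_B = 0.534/1.0030 = 0.5324.
A is higher at 0.7103.

A, 0.710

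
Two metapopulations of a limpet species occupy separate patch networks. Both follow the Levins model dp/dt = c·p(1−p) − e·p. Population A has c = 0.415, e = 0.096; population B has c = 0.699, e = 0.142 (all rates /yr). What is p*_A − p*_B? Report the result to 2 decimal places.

-0.03

A: p*_A = 1 − 0.096/0.415 = 0.7687.
B: p*_B = 1 − 0.142/0.699 = 0.7969.
p*_A − p*_B = 0.7687 − 0.7969 = -0.0282.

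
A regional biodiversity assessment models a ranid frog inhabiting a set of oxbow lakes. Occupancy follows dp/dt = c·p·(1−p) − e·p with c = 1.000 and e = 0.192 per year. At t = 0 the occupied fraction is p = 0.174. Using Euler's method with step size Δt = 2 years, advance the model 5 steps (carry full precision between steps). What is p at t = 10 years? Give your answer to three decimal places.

0.823

Update rule: p ← p + [c·p·(1−p) − e·p]·Δt with Δt = 2.
  1  |  dp/dt·Δt = +0.220632  |  p_1 = 0.394632
  2  |  dp/dt·Δt = +0.326256  |  p_2 = 0.720888
  3  |  dp/dt·Δt = +0.125595  |  p_3 = 0.846484
  4  |  dp/dt·Δt = -0.065152  |  p_4 = 0.781332
  5  |  dp/dt·Δt = +0.041673  |  p_5 = 0.823005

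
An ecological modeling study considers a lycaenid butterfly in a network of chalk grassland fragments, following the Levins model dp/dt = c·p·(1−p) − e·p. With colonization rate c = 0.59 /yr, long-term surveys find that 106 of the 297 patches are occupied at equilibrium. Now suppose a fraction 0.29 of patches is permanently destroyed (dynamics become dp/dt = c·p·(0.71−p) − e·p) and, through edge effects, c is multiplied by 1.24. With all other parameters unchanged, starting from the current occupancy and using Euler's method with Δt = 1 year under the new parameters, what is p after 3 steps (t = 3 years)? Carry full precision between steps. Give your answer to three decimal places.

Observed p* = 106/297 = 0.35690.
Balance c(1−p*) = e gives e = 0.59×(1 − 0.35690) = 0.37943.
Starting from p₀ = 0.35690; update p ← p + (dp/dt)·Δt with the new parameters.
step 1: Δp = -0.04322, p = 0.31368
step 2: Δp = -0.02807, p = 0.28561
step 3: Δp = -0.01969, p = 0.26592

0.266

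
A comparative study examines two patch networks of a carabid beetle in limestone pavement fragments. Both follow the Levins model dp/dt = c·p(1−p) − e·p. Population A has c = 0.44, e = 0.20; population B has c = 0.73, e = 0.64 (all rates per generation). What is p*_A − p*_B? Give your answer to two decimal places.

0.42

A: p*_A = 1 − 0.20/0.44 = 0.5455.
B: p*_B = 1 − 0.64/0.73 = 0.1233.
p*_A − p*_B = 0.5455 − 0.1233 = 0.4222.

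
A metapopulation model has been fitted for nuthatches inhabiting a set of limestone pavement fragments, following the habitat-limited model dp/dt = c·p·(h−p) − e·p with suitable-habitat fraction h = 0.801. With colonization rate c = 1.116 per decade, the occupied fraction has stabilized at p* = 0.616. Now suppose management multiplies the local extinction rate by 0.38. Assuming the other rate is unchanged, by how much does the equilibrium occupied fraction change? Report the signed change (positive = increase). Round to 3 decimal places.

Balance c(h−p*) = e gives e = 1.116×(0.801 − 0.61600) = 0.20646.
New p* = 0.801 − e/c = 0.801 − 0.07845/1.11600 = 0.73070.
Δp* = 0.73070 − 0.61600 = +0.11470.

0.115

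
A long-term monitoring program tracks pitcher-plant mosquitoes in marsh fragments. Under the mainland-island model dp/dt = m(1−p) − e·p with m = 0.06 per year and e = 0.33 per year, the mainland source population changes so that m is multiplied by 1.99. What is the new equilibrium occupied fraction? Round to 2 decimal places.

Before: p* = 0.06/(0.06+0.33) = 0.1538.
After: m = 0.1194, e = 0.33; p* = 0.1194/0.4494 = 0.2657.

0.27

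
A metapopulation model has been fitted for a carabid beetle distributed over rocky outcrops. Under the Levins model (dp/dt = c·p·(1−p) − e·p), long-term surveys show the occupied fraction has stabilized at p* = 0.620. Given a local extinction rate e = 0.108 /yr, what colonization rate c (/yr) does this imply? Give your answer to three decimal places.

0.284

At equilibrium c(1−p*) = e, so c = e/(1−p*).
c = 0.108/(1 − 0.620) = 0.108/0.3800 = 0.2842.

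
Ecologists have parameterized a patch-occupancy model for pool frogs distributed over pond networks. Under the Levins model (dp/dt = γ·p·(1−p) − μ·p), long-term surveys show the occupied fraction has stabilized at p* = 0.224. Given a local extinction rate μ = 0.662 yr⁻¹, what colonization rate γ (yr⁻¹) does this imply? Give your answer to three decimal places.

0.853

At equilibrium γ(1−p*) = μ, so γ = μ/(1−p*).
γ = 0.662/(1 − 0.224) = 0.662/0.7760 = 0.8531.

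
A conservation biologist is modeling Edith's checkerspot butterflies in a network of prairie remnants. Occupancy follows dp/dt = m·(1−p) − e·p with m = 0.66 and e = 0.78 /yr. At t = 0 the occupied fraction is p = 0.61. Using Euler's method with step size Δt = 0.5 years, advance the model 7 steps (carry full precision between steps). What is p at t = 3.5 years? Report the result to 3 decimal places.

0.458

Update rule: p ← p + [m·(1−p) − e·p]·Δt with Δt = 0.5.
step 1: Δp = -0.10920, p = 0.50080
step 2: Δp = -0.03058, p = 0.47022
step 3: Δp = -0.00856, p = 0.46166
step 4: Δp = -0.00240, p = 0.45927
step 5: Δp = -0.00067, p = 0.45859
step 6: Δp = -0.00019, p = 0.45841
step 7: Δp = -0.00005, p = 0.45835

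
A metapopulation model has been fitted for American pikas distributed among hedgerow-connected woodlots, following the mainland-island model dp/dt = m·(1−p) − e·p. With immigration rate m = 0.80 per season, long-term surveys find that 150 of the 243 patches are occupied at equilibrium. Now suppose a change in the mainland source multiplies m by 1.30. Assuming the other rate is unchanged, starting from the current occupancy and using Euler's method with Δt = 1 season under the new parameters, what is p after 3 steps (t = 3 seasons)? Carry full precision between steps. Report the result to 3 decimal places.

Observed p* = 150/243 = 0.61728.
Balance m(1−p*) = e·p* gives e = m(1−p*)/p* = 0.80×0.38272/0.61728 = 0.49600.
Starting from p₀ = 0.61728; update p ← p + (dp/dt)·Δt with the new parameters.
  1  |  dp/dt·Δt = +0.091852  |  p_1 = 0.709136
  2  |  dp/dt·Δt = -0.049233  |  p_2 = 0.659903
  3  |  dp/dt·Δt = +0.026389  |  p_3 = 0.686292

0.686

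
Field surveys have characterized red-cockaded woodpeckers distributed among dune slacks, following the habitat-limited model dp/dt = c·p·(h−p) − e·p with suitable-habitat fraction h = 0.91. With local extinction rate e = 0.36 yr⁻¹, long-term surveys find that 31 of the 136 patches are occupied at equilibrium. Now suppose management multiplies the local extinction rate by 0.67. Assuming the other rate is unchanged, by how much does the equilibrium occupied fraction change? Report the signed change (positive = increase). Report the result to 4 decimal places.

0.2251

Observed p* = 31/136 = 0.22794.
Balance c(h−p*) = e gives c = e/(0.91 − 0.22794) = 0.36/0.68206 = 0.52781.
New p* = 0.91 − e/c = 0.91 − 0.24120/0.52781 = 0.45302.
Δp* = 0.45302 − 0.22794 = +0.22508.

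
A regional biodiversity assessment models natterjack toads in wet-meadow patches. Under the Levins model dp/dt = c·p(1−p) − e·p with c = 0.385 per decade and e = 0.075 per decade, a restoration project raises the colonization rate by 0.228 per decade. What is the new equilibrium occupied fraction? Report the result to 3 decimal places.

Before: p* = 1 − 0.075/0.385 = 0.8052.
After the change, c = 0.613, e = 0.075, so p* = 1 − 0.075/0.613 = 0.8777.

0.878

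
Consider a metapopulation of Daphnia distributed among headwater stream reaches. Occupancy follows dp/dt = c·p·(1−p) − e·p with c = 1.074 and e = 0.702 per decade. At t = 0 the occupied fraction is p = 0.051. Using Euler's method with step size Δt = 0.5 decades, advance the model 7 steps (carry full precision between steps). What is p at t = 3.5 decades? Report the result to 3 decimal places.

Update rule: p ← p + [c·p·(1−p) − e·p]·Δt with Δt = 0.5.
  1  |  dp/dt·Δt = +0.008089  |  p_1 = 0.059089
  2  |  dp/dt·Δt = +0.009116  |  p_2 = 0.068205
  3  |  dp/dt·Δt = +0.010188  |  p_3 = 0.078393
  4  |  dp/dt·Δt = +0.011281  |  p_4 = 0.089674
  5  |  dp/dt·Δt = +0.012361  |  p_5 = 0.102035
  6  |  dp/dt·Δt = +0.013388  |  p_6 = 0.115423
  7  |  dp/dt·Δt = +0.014314  |  p_7 = 0.129737

0.130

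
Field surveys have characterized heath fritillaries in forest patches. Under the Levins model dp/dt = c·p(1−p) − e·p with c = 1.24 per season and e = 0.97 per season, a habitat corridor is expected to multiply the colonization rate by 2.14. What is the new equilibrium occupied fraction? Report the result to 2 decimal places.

Before: p* = 1 − 0.97/1.24 = 0.2177.
After the change, c = 2.6536, e = 0.97, so p* = 1 − 0.97/2.6536 = 0.6345.

0.63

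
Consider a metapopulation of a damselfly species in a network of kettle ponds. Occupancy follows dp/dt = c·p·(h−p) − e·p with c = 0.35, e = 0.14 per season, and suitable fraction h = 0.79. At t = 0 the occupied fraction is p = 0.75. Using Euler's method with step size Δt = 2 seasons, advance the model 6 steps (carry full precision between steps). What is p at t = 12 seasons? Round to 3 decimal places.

Update rule: p ← p + [c·p·(h−p) − e·p]·Δt with Δt = 2.
  1  |  dp/dt·Δt = -0.189000  |  p_1 = 0.561000
  2  |  dp/dt·Δt = -0.067152  |  p_2 = 0.493848
  3  |  dp/dt·Δt = -0.035900  |  p_3 = 0.457949
  4  |  dp/dt·Δt = -0.021782  |  p_4 = 0.436167
  5  |  dp/dt·Δt = -0.014095  |  p_5 = 0.422071
  6  |  dp/dt·Δt = -0.009475  |  p_6 = 0.412596

0.413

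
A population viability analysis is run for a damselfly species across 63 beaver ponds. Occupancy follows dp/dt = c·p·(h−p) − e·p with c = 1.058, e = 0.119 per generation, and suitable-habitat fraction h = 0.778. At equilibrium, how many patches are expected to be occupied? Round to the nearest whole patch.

p* = h − e/c = 0.778 − 0.1125 = 0.6655.
Expected occupied patches = N × p* = 63 × 0.6655 = 41.93 ≈ 42.

42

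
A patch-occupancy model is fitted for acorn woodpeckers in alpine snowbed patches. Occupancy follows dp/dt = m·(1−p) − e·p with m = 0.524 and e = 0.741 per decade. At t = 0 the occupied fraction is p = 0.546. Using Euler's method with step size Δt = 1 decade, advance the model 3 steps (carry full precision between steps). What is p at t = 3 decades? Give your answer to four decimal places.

Update rule: p ← p + [m·(1−p) − e·p]·Δt with Δt = 1.
step 1: Δp = -0.16669, p = 0.37931
step 2: Δp = +0.04417, p = 0.42348
step 3: Δp = -0.01171, p = 0.41178

0.4118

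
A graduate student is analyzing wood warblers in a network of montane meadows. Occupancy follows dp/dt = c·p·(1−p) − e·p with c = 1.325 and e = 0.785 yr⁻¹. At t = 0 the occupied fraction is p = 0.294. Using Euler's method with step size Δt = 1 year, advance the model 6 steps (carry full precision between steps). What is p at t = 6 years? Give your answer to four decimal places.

0.4055

Update rule: p ← p + [c·p·(1−p) − e·p]·Δt with Δt = 1.
p: 0.29400 → 0.33823  (Δp = +0.04423)
p: 0.33823 → 0.36930  (Δp = +0.03106)
p: 0.36930 → 0.38801  (Δp = +0.01872)
p: 0.38801 → 0.39806  (Δp = +0.01004)
p: 0.39806 → 0.40306  (Δp = +0.00501)
p: 0.40306 → 0.40546  (Δp = +0.00240)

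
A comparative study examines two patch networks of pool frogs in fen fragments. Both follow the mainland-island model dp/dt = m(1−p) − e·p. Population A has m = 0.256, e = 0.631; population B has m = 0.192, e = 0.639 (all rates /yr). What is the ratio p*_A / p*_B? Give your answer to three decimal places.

A: p*_A = m/(m+e) = 0.256/0.8870 = 0.2886.
B: p*_B = 0.192/0.8310 = 0.2310.
p*_A / p*_B = 0.2886/0.2310 = 1.2492.

1.249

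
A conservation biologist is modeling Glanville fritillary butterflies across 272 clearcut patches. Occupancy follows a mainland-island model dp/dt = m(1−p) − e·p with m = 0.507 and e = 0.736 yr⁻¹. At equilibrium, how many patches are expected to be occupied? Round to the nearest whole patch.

p* = m/(m+e) = 0.507/1.2430 = 0.4079.
Expected occupied patches = N × p* = 272 × 0.4079 = 110.94 ≈ 111.

111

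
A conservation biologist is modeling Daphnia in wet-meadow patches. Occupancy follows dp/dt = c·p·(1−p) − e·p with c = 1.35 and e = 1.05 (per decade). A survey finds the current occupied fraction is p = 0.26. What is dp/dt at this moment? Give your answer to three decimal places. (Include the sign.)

-0.013

Colonization term: c·p·(1−p) = 1.35×0.26×0.7400 = 0.25974.
Extinction term: e·p = 0.27300.
dp/dt = 0.25974 − 0.27300 = -0.01326.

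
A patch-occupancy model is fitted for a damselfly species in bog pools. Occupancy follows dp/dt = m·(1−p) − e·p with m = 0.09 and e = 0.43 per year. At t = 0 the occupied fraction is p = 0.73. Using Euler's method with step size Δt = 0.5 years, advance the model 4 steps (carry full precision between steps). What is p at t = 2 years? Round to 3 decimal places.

Update rule: p ← p + [m·(1−p) − e·p]·Δt with Δt = 0.5.
step 1: Δp = -0.14480, p = 0.58520
step 2: Δp = -0.10715, p = 0.47805
step 3: Δp = -0.07929, p = 0.39876
step 4: Δp = -0.05868, p = 0.34008

0.340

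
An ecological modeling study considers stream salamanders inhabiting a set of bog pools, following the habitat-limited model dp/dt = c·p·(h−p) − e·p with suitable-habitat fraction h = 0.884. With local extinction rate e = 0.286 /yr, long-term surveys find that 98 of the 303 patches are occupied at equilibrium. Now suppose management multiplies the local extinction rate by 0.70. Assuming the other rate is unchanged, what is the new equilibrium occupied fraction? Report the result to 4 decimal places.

Observed p* = 98/303 = 0.32343.
Balance c(h−p*) = e gives c = e/(0.884 − 0.32343) = 0.286/0.56057 = 0.51019.
New p* = 0.884 − e/c = 0.884 − 0.20020/0.51019 = 0.49160.

0.4916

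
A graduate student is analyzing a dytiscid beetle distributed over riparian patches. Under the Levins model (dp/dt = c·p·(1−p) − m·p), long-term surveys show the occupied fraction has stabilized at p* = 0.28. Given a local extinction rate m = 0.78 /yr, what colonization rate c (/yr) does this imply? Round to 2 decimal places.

At equilibrium c(1−p*) = m, so c = m/(1−p*).
c = 0.78/(1 − 0.28) = 0.78/0.7200 = 1.0833.

1.08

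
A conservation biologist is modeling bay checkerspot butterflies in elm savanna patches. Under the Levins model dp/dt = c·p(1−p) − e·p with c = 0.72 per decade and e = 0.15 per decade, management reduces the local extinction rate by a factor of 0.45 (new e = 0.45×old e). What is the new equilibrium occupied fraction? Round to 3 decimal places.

0.906

Before: p* = 1 − 0.15/0.72 = 0.7917.
After the change, c = 0.72, e = 0.0675, so p* = 1 − 0.0675/0.72 = 0.9062.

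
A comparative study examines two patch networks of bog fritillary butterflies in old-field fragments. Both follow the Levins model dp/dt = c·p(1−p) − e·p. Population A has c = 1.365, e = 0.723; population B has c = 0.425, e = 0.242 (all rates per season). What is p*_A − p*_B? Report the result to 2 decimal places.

A: p*_A = 1 − 0.723/1.365 = 0.4703.
B: p*_B = 1 − 0.242/0.425 = 0.4306.
p*_A − p*_B = 0.4703 − 0.4306 = 0.0397.

0.04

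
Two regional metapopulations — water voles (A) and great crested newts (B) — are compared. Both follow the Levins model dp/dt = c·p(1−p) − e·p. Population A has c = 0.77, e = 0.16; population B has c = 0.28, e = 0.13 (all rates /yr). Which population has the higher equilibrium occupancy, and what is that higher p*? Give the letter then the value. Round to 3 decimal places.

A: p*_A = 1 − 0.16/0.77 = 0.7922.
B: p*_B = 1 − 0.13/0.28 = 0.5357.
A is higher at 0.7922.

A, 0.792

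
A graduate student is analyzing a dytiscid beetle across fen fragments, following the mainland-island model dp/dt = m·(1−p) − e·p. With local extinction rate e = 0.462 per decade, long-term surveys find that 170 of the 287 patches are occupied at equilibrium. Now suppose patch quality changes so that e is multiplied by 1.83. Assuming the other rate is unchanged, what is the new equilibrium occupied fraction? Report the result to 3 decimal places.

0.443

Observed p* = 170/287 = 0.59233.
Balance m(1−p*) = e·p* gives m = e·p*/(1−p*) = 0.462×0.59233/0.40767 = 0.67127.
New p* = m/(m+e) = 0.67127/(0.67127+0.84546) = 0.44258.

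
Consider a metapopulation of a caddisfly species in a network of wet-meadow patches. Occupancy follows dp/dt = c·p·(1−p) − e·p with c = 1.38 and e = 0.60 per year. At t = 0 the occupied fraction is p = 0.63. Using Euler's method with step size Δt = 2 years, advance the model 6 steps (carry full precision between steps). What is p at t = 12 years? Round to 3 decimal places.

Update rule: p ← p + [c·p·(1−p) − e·p]·Δt with Δt = 2.
p: 0.63000 → 0.51736  (Δp = -0.11264)
p: 0.51736 → 0.58570  (Δp = +0.06834)
p: 0.58570 → 0.55259  (Δp = -0.03311)
p: 0.55259 → 0.57185  (Δp = +0.01926)
p: 0.57185 → 0.56138  (Δp = -0.01047)
p: 0.56138 → 0.56732  (Δp = +0.00594)

0.567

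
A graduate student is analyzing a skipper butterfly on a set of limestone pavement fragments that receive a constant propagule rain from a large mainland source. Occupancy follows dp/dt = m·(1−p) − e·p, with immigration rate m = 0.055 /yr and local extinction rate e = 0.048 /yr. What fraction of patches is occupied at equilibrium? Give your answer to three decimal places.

0.534

Setting dp/dt = 0: m − m·p* = e·p*, so m = (m+e)·p*.
p* = m/(m+e) = 0.055/(0.055+0.048) = 0.055/0.1030 = 0.5340.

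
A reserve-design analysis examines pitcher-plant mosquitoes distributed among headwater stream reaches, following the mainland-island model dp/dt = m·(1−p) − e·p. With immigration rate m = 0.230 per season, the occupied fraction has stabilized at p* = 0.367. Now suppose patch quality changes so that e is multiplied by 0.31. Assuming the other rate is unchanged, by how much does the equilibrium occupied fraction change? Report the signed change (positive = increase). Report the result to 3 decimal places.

Balance m(1−p*) = e·p* gives e = m(1−p*)/p* = 0.230×0.63300/0.36700 = 0.39670.
New p* = m/(m+e) = 0.23000/(0.23000+0.12298) = 0.65159.
Δp* = 0.65159 − 0.36700 = +0.28459.

0.285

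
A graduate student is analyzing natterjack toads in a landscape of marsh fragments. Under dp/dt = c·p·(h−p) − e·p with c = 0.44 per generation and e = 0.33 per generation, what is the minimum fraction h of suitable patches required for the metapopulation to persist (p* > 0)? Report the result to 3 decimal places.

0.750

p* = h − e/c is positive only when h > e/c.
h_min = e/c = 0.33/0.44 = 0.7500.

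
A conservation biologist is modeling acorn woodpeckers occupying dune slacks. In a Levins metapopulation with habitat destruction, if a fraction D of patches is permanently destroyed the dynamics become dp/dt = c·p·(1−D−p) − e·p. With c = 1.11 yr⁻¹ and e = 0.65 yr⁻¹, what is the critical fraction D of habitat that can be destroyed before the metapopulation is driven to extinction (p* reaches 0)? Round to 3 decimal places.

0.414

The nontrivial equilibrium is p* = (1−D) − e/c; extinction occurs when this hits zero.
So D_crit = 1 − e/c = 1 − 0.65/1.11 = 1 − 0.5856 = 0.4144.
Note this equals the original equilibrium occupancy — the Levins extinction-debt result.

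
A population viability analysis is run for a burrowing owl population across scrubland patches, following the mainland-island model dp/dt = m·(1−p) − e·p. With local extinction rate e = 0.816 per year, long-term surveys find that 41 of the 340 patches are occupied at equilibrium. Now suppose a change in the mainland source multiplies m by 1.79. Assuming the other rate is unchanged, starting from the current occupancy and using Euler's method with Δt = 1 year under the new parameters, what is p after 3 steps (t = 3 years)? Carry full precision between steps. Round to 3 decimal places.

Observed p* = 41/340 = 0.12059.
Balance m(1−p*) = e·p* gives m = e·p*/(1−p*) = 0.816×0.12059/0.87941 = 0.11189.
Starting from p₀ = 0.12059; update p ← p + (dp/dt)·Δt with the new parameters.
p: 0.12059 → 0.19832  (Δp = +0.07774)
p: 0.19832 → 0.19706  (Δp = -0.00127)
p: 0.19706 → 0.19708  (Δp = +0.00002)

0.197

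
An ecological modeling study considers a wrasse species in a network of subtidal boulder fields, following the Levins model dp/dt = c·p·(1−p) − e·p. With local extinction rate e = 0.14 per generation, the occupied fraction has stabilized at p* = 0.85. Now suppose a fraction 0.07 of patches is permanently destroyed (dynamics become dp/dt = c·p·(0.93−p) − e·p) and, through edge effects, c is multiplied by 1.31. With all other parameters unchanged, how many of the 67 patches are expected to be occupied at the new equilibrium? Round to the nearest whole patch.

55

Balance c(1−p*) = e gives c = e/(1 − 0.85000) = 0.14/0.15000 = 0.93333.
New p* = 0.93 − e/c = 0.93 − 0.14000/1.22266 = 0.81550.
Expected occupied = 67 × 0.81550 = 54.64 ≈ 55.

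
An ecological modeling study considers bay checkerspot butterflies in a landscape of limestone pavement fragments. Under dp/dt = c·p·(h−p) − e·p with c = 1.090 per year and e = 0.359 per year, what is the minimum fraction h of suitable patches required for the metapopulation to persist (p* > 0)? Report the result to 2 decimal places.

p* = h − e/c is positive only when h > e/c.
h_min = e/c = 0.359/1.090 = 0.3294.

0.33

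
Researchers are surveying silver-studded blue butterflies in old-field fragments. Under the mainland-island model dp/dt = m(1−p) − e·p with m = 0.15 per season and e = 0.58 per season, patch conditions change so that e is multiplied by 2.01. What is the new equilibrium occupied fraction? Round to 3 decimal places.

0.114

Before: p* = 0.15/(0.15+0.58) = 0.2055.
After: m = 0.15, e = 1.1658; p* = 0.15/1.3158 = 0.1140.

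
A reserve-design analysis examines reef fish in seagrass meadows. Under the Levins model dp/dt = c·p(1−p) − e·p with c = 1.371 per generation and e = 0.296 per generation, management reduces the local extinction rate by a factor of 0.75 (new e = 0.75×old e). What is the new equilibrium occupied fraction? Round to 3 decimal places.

Before: p* = 1 − 0.296/1.371 = 0.7841.
After the change, c = 1.371, e = 0.222, so p* = 1 − 0.222/1.371 = 0.8381.

0.838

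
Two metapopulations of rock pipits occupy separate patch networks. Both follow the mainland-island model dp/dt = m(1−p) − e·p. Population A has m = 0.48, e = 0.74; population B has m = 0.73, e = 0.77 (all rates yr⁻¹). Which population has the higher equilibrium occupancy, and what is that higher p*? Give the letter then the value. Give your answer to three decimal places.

B, 0.487

A: p*_A = m/(m+e) = 0.48/1.2200 = 0.3934.
B: p*_B = 0.73/1.5000 = 0.4867.
B is higher at 0.4867.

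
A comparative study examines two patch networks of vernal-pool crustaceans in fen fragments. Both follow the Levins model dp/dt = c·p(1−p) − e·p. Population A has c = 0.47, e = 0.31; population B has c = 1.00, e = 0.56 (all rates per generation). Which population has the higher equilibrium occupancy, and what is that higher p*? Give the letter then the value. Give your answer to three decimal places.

A: p*_A = 1 − 0.31/0.47 = 0.3404.
B: p*_B = 1 − 0.56/1.00 = 0.4400.
B is higher at 0.4400.

B, 0.440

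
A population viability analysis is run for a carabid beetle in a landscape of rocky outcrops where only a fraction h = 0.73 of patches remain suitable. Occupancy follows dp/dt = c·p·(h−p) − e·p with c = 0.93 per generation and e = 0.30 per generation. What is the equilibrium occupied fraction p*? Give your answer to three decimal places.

Setting dp/dt = 0 and dividing by p* gives c·(h−p*) = e.
So p* = h − e/c = 0.73 − 0.30/0.93 = 0.73 − 0.3226 = 0.4074.

0.407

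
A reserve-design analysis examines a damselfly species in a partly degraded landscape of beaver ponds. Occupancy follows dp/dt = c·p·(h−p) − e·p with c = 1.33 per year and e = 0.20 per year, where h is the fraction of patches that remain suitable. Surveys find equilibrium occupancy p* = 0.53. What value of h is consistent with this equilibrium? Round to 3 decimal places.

0.680

At equilibrium c(h−p*) = e, so h = p* + e/c.
h = 0.53 + 0.20/1.33 = 0.53 + 0.1504 = 0.6804.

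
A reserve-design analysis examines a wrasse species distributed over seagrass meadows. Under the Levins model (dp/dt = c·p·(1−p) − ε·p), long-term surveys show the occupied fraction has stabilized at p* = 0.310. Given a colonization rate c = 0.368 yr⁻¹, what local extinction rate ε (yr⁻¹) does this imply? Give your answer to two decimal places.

At equilibrium c(1−p*) = ε.
ε = 0.368 × (1 − 0.310) = 0.368 × 0.6900 = 0.2539.

0.25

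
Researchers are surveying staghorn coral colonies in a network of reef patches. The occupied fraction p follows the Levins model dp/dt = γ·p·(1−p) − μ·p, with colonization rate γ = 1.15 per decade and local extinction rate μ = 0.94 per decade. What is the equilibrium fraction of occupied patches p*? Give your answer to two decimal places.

0.18

Setting dp/dt = 0 and dividing through by p* gives γ·(1−p*) = μ.
So p* = 1 − μ/γ = 1 − 0.94/1.15 = 1 − 0.8174 = 0.1826.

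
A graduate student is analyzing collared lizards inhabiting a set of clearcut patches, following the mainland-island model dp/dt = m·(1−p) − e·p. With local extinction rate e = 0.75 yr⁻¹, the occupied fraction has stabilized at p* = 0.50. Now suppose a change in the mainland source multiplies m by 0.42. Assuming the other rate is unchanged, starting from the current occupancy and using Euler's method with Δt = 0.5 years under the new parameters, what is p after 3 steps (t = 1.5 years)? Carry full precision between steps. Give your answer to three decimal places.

Balance m(1−p*) = e·p* gives m = e·p*/(1−p*) = 0.75×0.50000/0.50000 = 0.75000.
Starting from p₀ = 0.50000; update p ← p + (dp/dt)·Δt with the new parameters.
  1  |  dp/dt·Δt = -0.108750  |  p_1 = 0.391250
  2  |  dp/dt·Δt = -0.050841  |  p_2 = 0.340409
  3  |  dp/dt·Δt = -0.023768  |  p_3 = 0.316641

0.317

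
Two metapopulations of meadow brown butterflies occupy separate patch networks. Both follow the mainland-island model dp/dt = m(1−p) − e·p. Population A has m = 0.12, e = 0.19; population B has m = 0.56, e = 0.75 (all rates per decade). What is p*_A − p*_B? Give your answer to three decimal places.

A: p*_A = m/(m+e) = 0.12/0.3100 = 0.3871.
B: p*_B = 0.56/1.3100 = 0.4275.
p*_A − p*_B = 0.3871 − 0.4275 = -0.0404.

-0.040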